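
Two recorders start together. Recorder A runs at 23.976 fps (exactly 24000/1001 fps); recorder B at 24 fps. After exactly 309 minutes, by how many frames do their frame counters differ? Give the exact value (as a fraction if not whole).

309 min = 18540 s.
A emits 24000/1001 × 18540 = 444960000/1001 frames; B emits 24 × 18540 = 444960.
Difference = 444960/1001 frames (≈ 444.5155); B is ahead of A.

444960/1001 frames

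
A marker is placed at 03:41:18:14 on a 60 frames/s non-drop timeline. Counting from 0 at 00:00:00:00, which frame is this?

Total seconds to the label: (3 × 3600 + 41 × 60 + 18) = 13278.
Frame index = 13278 × 60 + 14 = 796694.

796694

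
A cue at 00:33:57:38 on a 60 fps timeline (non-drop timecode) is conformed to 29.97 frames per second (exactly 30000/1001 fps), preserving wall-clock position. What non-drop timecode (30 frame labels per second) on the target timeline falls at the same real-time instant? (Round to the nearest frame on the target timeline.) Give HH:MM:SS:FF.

Source frame index: (0×3600 + 33×60 + 57) × 60 + 38 = 122258.
Real time: 122258 / (60) = 61129/30 s.
Target frame: (61129/30) × (30000/1001) = 61129000/1001 ≈ 61067.932 → 61068.
At 30 labels/s: frame 61068 → 00:33:55:18.

00:33:55:18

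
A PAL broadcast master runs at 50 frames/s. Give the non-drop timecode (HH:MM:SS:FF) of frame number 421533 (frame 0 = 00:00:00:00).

02:20:30:33

421533 ÷ 50 = 8430 full seconds, remainder 33 frames.
8430 s = 2 h 20 min 30 s.
Timecode: 02:20:30:33.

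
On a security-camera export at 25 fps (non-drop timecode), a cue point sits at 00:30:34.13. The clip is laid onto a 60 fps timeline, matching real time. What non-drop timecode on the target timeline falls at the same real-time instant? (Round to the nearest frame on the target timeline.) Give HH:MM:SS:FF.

Source frame index: (0×3600 + 30×60 + 34) × 25 + 13 = 45863.
Real time: 45863 / (25) = 45863/25 s.
Target frame: (45863/25) × (60) = 550356/5 ≈ 110071.200 → 110071.
At 60 labels/s: frame 110071 → 00:30:34:31.

00:30:34:31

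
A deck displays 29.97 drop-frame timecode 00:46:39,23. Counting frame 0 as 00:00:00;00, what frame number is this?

As if non-drop at 30 labels/s: (0 × 3600 + 46 × 60 + 39) × 30 + 23 = 83993.
Minute boundaries passed: 46; those not divisible by 10: 46 − 4 = 42; dropped labels = 2 × 42 = 84.
Actual frame index = 83993 − 84 = 83909.

83909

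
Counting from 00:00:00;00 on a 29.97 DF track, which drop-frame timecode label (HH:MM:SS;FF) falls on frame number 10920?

00:06:04;12

Ten DF minutes hold 17982 frames, so frame 10920 lies in block 0 (frames 0–17981) with 10920 frames into that block.
The block's first minute is 1800 frames and the rest 1798 each; 10920 frames reaches minute 6, so 0 × 18 + 6 × 2 = 12 labels have been skipped so far.
Adding those back, label number 10920 + 12 = 10932 at 30 labels/s is 364 s + 12 f = 0 h 6 min 4 s frame 12, i.e. 00:06:04;12.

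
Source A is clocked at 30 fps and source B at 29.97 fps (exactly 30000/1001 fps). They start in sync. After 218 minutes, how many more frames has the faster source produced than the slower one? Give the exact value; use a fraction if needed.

392400/1001 frames

218 min = 13080 s.
A emits 30 × 13080 = 392400 frames; B emits 30000/1001 × 13080 = 392400000/1001.
Difference = 392400/1001 frames (≈ 392.0080); B is behind A.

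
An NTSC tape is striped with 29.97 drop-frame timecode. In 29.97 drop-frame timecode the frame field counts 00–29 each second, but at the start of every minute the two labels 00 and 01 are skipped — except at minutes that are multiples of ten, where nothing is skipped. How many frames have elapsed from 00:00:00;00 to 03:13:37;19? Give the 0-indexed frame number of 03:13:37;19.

348181

Complete 10-minute blocks: 19, each 17982 frames → 341658.
Remaining 3 whole minutes in the current block: 1800 + 2 × 1798 = 5396 frames.
Within the current minute: 37 × 30 + 19 − 2 = 1127 (labels ;00/;01 skipped at this minute). Total = 341658 + 5396 + 1127 = 348181.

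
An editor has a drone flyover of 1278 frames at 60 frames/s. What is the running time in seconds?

Running time = 1278 / (60) = 21.3 s.

21.3 seconds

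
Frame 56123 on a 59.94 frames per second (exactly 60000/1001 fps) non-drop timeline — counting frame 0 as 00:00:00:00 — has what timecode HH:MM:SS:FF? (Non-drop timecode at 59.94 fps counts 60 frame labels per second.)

00:15:35:23

56123 ÷ 60 = 935 full seconds, remainder 23 frames.
935 s = 0 h 15 min 35 s.
Timecode: 00:15:35:23.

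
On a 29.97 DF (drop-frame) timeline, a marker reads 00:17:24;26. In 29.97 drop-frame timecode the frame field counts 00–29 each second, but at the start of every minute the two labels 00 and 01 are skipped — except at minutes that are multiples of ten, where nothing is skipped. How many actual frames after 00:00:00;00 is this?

31314

Complete 10-minute blocks: 1, each 17982 frames → 17982.
Remaining 7 whole minutes in the current block: 1800 + 6 × 1798 = 12588 frames.
Within the current minute: 24 × 30 + 26 − 2 = 744 (labels ;00/;01 skipped at this minute). Total = 17982 + 12588 + 744 = 31314.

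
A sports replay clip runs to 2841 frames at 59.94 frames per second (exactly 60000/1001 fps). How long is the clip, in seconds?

47.39735 seconds

Running time = 2841 / (60000/1001) = 47.39735 s.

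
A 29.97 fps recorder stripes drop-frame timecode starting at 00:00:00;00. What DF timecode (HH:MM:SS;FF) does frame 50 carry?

00:00:01;20

Ten DF minutes hold 17982 frames, so frame 50 lies in block 0 (frames 0–17981) with 50 frames into that block.
The block's first minute is 1800 frames and the rest 1798 each; 50 frames reaches minute 0, so 0 × 18 + 0 × 2 = 0 labels have been skipped so far.
Adding those back, label number 50 + 0 = 50 at 30 labels/s is 1 s + 20 f = 0 h 0 min 1 s frame 20, i.e. 00:00:01;20.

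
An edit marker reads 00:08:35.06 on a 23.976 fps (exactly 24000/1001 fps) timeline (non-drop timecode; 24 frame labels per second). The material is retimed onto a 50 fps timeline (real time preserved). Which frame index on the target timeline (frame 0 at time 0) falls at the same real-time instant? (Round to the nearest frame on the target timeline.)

Source frame index: (0×3600 + 8×60 + 35) × 24 + 6 = 12366.
Real time: 12366 / (24000/1001) = 2063061/4000 s.
Target frame: (2063061/4000) × (50) = 2063061/80 ≈ 25788.263 → 25788.

frame 25788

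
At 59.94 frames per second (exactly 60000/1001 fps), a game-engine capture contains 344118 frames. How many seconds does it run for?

Running time = 344118 / (60000/1001) = 5741.0353 s.

5741.0353 seconds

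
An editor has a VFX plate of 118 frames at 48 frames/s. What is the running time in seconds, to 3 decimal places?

Running time = 118 × 1/48 = 59/24 s ≈ 2.458 s.

2.458 seconds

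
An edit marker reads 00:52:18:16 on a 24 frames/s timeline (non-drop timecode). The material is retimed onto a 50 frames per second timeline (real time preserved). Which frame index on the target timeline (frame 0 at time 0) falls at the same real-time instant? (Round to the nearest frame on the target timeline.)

frame 156933

Source frame index: (0×3600 + 52×60 + 18) × 24 + 16 = 75328.
Real time: 75328 / (24) = 9416/3 s.
Target frame: (9416/3) × (50) = 470800/3 ≈ 156933.333 → 156933.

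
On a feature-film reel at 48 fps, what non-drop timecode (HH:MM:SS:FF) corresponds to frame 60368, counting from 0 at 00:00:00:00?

60368 ÷ 48 = 1257 full seconds, remainder 32 frames.
1257 s = 0 h 20 min 57 s.
Timecode: 00:20:57:32.

00:20:57:32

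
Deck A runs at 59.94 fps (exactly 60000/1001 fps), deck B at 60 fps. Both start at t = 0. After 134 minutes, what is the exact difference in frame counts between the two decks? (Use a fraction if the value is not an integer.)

482400/1001 frames

134 min = 8040 s.
A emits 60000/1001 × 8040 = 482400000/1001 frames; B emits 60 × 8040 = 482400.
Difference = 482400/1001 frames (≈ 481.9181); B is ahead of A.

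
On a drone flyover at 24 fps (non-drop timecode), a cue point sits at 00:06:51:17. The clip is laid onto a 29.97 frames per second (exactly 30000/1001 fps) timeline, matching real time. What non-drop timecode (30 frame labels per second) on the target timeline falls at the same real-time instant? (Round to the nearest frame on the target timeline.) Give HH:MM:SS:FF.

Source frame index: (0×3600 + 6×60 + 51) × 24 + 17 = 9881.
Real time: 9881 / (24) = 9881/24 s.
Target frame: (9881/24) × (30000/1001) = 12351250/1001 ≈ 12338.911 → 12339.
At 30 labels/s: frame 12339 → 00:06:51:09.

00:06:51:09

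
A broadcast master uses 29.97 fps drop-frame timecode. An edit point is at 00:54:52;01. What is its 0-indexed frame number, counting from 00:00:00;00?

Complete 10-minute blocks: 5, each 17982 frames → 89910.
Remaining 4 whole minutes in the current block: 1800 + 3 × 1798 = 7194 frames.
Within the current minute: 52 × 30 + 1 − 2 = 1559 (labels ;00/;01 skipped at this minute). Total = 89910 + 7194 + 1559 = 98663.

98663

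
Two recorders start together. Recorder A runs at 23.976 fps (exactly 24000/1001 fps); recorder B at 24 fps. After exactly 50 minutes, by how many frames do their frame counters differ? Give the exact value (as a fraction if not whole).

50 min = 3000 s.
A emits 24000/1001 × 3000 = 72000000/1001 frames; B emits 24 × 3000 = 72000.
Difference = 72000/1001 frames (≈ 71.9281); B is ahead of A.

72000/1001 frames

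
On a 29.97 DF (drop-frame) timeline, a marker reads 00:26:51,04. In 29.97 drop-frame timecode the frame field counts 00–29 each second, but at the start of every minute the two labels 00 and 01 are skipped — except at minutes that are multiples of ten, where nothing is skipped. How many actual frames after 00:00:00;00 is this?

48286

Complete 10-minute blocks: 2, each 17982 frames → 35964.
Remaining 6 whole minutes in the current block: 1800 + 5 × 1798 = 10790 frames.
Within the current minute: 51 × 30 + 4 − 2 = 1532 (labels ;00/;01 skipped at this minute). Total = 35964 + 10790 + 1532 = 48286.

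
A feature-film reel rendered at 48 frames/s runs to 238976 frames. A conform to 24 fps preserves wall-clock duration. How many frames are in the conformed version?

119488 frames

Target frames = source frames × (target rate / source rate) = 238976 × (24)/(48) = 238976 × 1/2 = 119488.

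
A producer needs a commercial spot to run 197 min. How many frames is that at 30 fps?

354600 frames

197 min = 11820 s.
Frames = 11820 × 30 = 354600.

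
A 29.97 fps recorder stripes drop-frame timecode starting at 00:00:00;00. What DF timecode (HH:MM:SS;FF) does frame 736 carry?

Each 10-minute DF block holds 10 × 60 × 30 − 9 × 2 = 17982 frames. 736 ÷ 17982 → 0 full blocks, remainder 736.
Within the partial block the first minute is 1800 frames and each further minute 1798, so 0 further minute boundaries passed. Total skipped labels = 18 × 0 + 2 × 0 = 0.
Non-drop label index = 736 + 0 = 736; at 30 labels/s that is 00:00:24:16, i.e. DF 00:00:24;16.

00:00:24;16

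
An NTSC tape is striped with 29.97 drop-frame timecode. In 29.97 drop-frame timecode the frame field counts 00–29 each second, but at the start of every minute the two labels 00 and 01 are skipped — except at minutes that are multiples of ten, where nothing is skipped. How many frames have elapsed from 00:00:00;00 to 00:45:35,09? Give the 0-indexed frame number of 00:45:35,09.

81977

Complete 10-minute blocks: 4, each 17982 frames → 71928.
Remaining 5 whole minutes in the current block: 1800 + 4 × 1798 = 8992 frames.
Within the current minute: 35 × 30 + 9 − 2 = 1057 (labels ;00/;01 skipped at this minute). Total = 71928 + 8992 + 1057 = 81977.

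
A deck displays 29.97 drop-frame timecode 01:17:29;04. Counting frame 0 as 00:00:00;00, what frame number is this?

Complete 10-minute blocks: 7, each 17982 frames → 125874.
Remaining 7 whole minutes in the current block: 1800 + 6 × 1798 = 12588 frames.
Within the current minute: 29 × 30 + 4 − 2 = 872 (labels ;00/;01 skipped at this minute). Total = 125874 + 12588 + 872 = 139334.

139334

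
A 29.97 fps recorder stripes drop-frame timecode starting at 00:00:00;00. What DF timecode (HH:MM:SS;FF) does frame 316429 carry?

Ten DF minutes hold 17982 frames, so frame 316429 lies in block 17 (frames 305694–323675) with 10735 frames into that block.
The block's first minute is 1800 frames and the rest 1798 each; 10735 frames reaches minute 5, so 17 × 18 + 5 × 2 = 316 labels have been skipped so far.
Adding those back, label number 316429 + 316 = 316745 at 30 labels/s is 10558 s + 5 f = 2 h 55 min 58 s frame 5, i.e. 02:55:58;05.

02:55:58;05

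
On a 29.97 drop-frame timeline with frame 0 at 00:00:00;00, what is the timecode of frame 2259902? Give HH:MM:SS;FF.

Ten DF minutes hold 17982 frames, so frame 2259902 lies in block 125 (frames 2247750–2265731) with 12152 frames into that block.
The block's first minute is 1800 frames and the rest 1798 each; 12152 frames reaches minute 6, so 125 × 18 + 6 × 2 = 2262 labels have been skipped so far.
Adding those back, label number 2259902 + 2262 = 2262164 at 30 labels/s is 75405 s + 14 f = 20 h 56 min 45 s frame 14, i.e. 20:56:45;14.

20:56:45;14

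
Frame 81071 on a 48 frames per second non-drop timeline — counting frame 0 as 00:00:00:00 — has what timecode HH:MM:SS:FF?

81071 ÷ 48 = 1688 full seconds, remainder 47 frames.
1688 s = 0 h 28 min 8 s.
Timecode: 00:28:08:47.

00:28:08:47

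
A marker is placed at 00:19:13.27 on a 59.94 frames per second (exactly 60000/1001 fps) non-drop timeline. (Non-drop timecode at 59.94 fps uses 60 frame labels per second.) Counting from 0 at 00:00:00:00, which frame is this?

Total seconds to the label: (0 × 3600 + 19 × 60 + 13) = 1153.
Frame index = 1153 × 60 + 27 = 69207.

frame 69207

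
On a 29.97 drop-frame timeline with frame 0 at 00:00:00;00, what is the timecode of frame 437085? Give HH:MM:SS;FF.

Each 10-minute DF block holds 10 × 60 × 30 − 9 × 2 = 17982 frames. 437085 ÷ 17982 → 24 full blocks, remainder 5517.
Within the partial block the first minute is 1800 frames and each further minute 1798, so 3 further minute boundaries passed. Total skipped labels = 18 × 24 + 2 × 3 = 438.
Non-drop label index = 437085 + 438 = 437523; at 30 labels/s that is 04:03:04:03, i.e. DF 04:03:04;03.

04:03:04;03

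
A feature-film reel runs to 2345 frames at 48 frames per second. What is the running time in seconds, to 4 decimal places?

48.8542 seconds

Running time = 2345 × 1/48 = 2345/48 s ≈ 48.8542 s.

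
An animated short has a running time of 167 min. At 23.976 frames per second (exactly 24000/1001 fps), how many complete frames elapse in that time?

240239 frames

167 min = 10020 s.
Frames = 10020 × 24000/1001 = 240480000/1001 ≈ 240239.7602.
Complete frames: 240239.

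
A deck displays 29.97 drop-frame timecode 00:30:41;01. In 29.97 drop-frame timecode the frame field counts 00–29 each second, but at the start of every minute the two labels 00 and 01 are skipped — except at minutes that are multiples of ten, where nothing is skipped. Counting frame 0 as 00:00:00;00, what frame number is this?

As if non-drop at 30 labels/s: (0 × 3600 + 30 × 60 + 41) × 30 + 1 = 55231.
Minute boundaries passed: 30; those not divisible by 10: 30 − 3 = 27; dropped labels = 2 × 27 = 54.
Actual frame index = 55231 − 54 = 55177.

55177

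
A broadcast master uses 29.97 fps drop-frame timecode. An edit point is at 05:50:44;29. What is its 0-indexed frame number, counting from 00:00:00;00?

Complete 10-minute blocks: 35, each 17982 frames → 629370.
Remaining 0 whole minutes in the current block: 0 frames.
Within the current minute: 44 × 30 + 29 = 1349. Total = 629370 + 0 + 1349 = 630719.

630719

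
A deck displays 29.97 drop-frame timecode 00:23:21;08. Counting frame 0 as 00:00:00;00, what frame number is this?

41996

As if non-drop at 30 labels/s: (0 × 3600 + 23 × 60 + 21) × 30 + 8 = 42038.
Minute boundaries passed: 23; those not divisible by 10: 23 − 2 = 21; dropped labels = 2 × 21 = 42.
Actual frame index = 42038 − 42 = 41996.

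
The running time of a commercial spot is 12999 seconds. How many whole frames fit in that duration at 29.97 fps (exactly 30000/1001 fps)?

Frames = 12999 × 30000/1001 = 55710000/143 ≈ 389580.4196.
Complete frames: 389580.

389580 frames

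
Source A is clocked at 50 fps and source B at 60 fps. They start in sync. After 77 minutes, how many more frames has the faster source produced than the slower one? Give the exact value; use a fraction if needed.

46200 frames

77 min = 4620 s.
A emits 50 × 4620 = 231000 frames; B emits 60 × 4620 = 277200.
Difference = 46200 frames; B is ahead of A.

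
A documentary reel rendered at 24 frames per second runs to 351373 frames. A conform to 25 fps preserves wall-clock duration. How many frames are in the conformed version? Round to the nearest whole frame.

Frames at target rate = 351373 × (25) / (24) = 8784325/24 ≈ 366013.542.
Nearest whole frame: 366014.

366014 frames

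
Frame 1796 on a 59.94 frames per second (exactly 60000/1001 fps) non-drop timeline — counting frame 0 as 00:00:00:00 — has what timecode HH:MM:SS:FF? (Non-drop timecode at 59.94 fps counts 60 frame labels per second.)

00:00:29:56

1796 ÷ 60 = 29 full seconds, remainder 56 frames.
29 s = 0 h 0 min 29 s.
Timecode: 00:00:29:56.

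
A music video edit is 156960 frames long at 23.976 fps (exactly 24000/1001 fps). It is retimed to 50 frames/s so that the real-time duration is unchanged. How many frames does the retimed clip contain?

327327 frames

Target frames = source frames × (target rate / source rate) = 156960 × (50)/(24000/1001) = 156960 × 1001/480 = 327327.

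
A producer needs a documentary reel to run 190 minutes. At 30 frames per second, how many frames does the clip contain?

190 min = 11400 s.
Frames = 11400 × 30 = 342000.

342000 frames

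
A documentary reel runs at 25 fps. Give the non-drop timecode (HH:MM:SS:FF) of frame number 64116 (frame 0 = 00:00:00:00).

64116 ÷ 25 = 2564 full seconds, remainder 16 frames.
2564 s = 0 h 42 min 44 s.
Timecode: 00:42:44:16.

00:42:44:16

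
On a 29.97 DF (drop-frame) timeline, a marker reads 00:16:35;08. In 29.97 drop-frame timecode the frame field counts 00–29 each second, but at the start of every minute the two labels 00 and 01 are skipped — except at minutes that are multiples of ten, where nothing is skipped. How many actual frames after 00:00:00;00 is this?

29828

As if non-drop at 30 labels/s: (0 × 3600 + 16 × 60 + 35) × 30 + 8 = 29858.
Minute boundaries passed: 16; those not divisible by 10: 16 − 1 = 15; dropped labels = 2 × 15 = 30.
Actual frame index = 29858 − 30 = 29828.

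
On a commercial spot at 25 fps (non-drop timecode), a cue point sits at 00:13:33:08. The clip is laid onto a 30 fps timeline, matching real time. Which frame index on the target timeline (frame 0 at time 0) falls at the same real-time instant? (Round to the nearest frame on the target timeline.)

frame 24400

Source frame index: (0×3600 + 13×60 + 33) × 25 + 8 = 20333.
Real time: 20333 / (25) = 20333/25 s.
Target frame: (20333/25) × (30) = 121998/5 ≈ 24399.600 → 24400.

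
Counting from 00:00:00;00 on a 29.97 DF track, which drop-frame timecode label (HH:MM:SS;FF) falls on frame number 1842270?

Ten DF minutes hold 17982 frames, so frame 1842270 lies in block 102 (frames 1834164–1852145) with 8106 frames into that block.
The block's first minute is 1800 frames and the rest 1798 each; 8106 frames reaches minute 4, so 102 × 18 + 4 × 2 = 1844 labels have been skipped so far.
Adding those back, label number 1842270 + 1844 = 1844114 at 30 labels/s is 61470 s + 14 f = 17 h 4 min 30 s frame 14, i.e. 17:04:30;14.

17:04:30;14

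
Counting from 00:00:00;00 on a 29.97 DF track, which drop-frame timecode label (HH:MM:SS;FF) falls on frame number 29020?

00:16:08;10

Ten DF minutes hold 17982 frames, so frame 29020 lies in block 1 (frames 17982–35963) with 11038 frames into that block.
The block's first minute is 1800 frames and the rest 1798 each; 11038 frames reaches minute 6, so 1 × 18 + 6 × 2 = 30 labels have been skipped so far.
Adding those back, label number 29020 + 30 = 29050 at 30 labels/s is 968 s + 10 f = 0 h 16 min 8 s frame 10, i.e. 00:16:08;10.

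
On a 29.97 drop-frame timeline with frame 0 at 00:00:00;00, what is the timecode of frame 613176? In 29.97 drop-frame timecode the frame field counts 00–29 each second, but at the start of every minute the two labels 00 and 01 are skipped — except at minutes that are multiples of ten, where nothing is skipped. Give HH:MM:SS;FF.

05:40:59;18

Ten DF minutes hold 17982 frames, so frame 613176 lies in block 34 (frames 611388–629369) with 1788 frames into that block.
The block's first minute is 1800 frames and the rest 1798 each; 1788 frames reaches minute 0, so 34 × 18 + 0 × 2 = 612 labels have been skipped so far.
Adding those back, label number 613176 + 612 = 613788 at 30 labels/s is 20459 s + 18 f = 5 h 40 min 59 s frame 18, i.e. 05:40:59;18.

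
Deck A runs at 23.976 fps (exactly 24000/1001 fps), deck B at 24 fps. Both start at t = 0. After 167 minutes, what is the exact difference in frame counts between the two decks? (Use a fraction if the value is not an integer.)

167 min = 10020 s.
A emits 24000/1001 × 10020 = 240480000/1001 frames; B emits 24 × 10020 = 240480.
Difference = 240480/1001 frames (≈ 240.2398); B is ahead of A.

240480/1001 frames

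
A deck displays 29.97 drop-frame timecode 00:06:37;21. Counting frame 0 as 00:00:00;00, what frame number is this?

11919

Complete 10-minute blocks: 0, each 17982 frames → 0.
Remaining 6 whole minutes in the current block: 1800 + 5 × 1798 = 10790 frames.
Within the current minute: 37 × 30 + 21 − 2 = 1129 (labels ;00/;01 skipped at this minute). Total = 0 + 10790 + 1129 = 11919.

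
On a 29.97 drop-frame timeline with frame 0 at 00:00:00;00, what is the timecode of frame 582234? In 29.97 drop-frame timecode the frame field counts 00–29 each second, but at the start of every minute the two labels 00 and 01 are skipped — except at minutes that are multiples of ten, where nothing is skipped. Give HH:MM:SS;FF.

Each 10-minute DF block holds 10 × 60 × 30 − 9 × 2 = 17982 frames. 582234 ÷ 17982 → 32 full blocks, remainder 6810.
Within the partial block the first minute is 1800 frames and each further minute 1798, so 3 further minute boundaries passed. Total skipped labels = 18 × 32 + 2 × 3 = 582.
Non-drop label index = 582234 + 582 = 582816; at 30 labels/s that is 05:23:47:06, i.e. DF 05:23:47;06.

05:23:47;06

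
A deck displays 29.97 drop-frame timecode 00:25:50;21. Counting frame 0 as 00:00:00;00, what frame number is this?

46475

Complete 10-minute blocks: 2, each 17982 frames → 35964.
Remaining 5 whole minutes in the current block: 1800 + 4 × 1798 = 8992 frames.
Within the current minute: 50 × 30 + 21 − 2 = 1519 (labels ;00/;01 skipped at this minute). Total = 35964 + 8992 + 1519 = 46475.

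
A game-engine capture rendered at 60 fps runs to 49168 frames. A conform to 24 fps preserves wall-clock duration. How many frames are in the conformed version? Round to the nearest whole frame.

Frames at target rate = 49168 × (24) / (60) = 98336/5 ≈ 19667.200.
Nearest whole frame: 19667.

19667 frames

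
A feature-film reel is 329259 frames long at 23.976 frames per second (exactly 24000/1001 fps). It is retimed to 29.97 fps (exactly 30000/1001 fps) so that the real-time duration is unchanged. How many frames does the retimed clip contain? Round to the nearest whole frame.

411574 frames

Frames at target rate = 329259 × (30000/1001) / (24000/1001) = 1646295/4 ≈ 411573.750.
Nearest whole frame: 411574.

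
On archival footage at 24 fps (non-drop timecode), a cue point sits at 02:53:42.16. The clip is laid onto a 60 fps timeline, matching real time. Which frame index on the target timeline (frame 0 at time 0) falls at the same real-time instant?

Source frame index: (2×3600 + 53×60 + 42) × 24 + 16 = 250144.
Real time: 250144 / (24) = 31268/3 s.
Target frame: (31268/3) × (60) = 625360.

frame 625360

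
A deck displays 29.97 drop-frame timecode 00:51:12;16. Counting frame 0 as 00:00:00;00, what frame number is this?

92084

Complete 10-minute blocks: 5, each 17982 frames → 89910.
Remaining 1 whole minute in the current block: 1800 + 0 × 1798 = 1800 frames.
Within the current minute: 12 × 30 + 16 − 2 = 374 (labels ;00/;01 skipped at this minute). Total = 89910 + 1800 + 374 = 92084.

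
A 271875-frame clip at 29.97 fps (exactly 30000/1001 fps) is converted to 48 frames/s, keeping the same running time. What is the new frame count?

435435 frames

Target frames = source frames × (target rate / source rate) = 271875 × (48)/(30000/1001) = 271875 × 1001/625 = 435435.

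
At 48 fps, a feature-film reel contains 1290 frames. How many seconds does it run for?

26.875 seconds

Running time = 1290 / (48) = 26.875 s.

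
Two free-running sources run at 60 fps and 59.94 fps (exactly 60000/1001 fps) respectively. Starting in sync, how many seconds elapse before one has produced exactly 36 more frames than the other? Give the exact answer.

The gap grows by |60000/1001 − 60| = 60/1001 frames per second.
Time for a 36-frame gap: 36 ÷ (60/1001) = 600.6 s.

600.6 seconds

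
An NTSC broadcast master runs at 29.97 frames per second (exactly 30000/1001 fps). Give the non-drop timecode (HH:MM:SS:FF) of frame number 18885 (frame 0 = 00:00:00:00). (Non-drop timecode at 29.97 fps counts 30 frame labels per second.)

18885 ÷ 30 = 629 full seconds, remainder 15 frames.
629 s = 0 h 10 min 29 s.
Timecode: 00:10:29:15.

00:10:29:15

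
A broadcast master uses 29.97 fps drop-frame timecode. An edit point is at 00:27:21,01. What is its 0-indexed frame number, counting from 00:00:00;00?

49181

Complete 10-minute blocks: 2, each 17982 frames → 35964.
Remaining 7 whole minutes in the current block: 1800 + 6 × 1798 = 12588 frames.
Within the current minute: 21 × 30 + 1 − 2 = 629 (labels ;00/;01 skipped at this minute). Total = 35964 + 12588 + 629 = 49181.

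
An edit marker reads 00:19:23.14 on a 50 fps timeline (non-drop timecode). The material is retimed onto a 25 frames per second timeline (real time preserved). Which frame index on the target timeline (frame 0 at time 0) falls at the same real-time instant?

Source frame index: (0×3600 + 19×60 + 23) × 50 + 14 = 58164.
Real time: 58164 / (50) = 29082/25 s.
Target frame: (29082/25) × (25) = 29082.

frame 29082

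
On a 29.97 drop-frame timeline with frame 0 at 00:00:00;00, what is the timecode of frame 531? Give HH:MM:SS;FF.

00:00:17;21

Ten DF minutes hold 17982 frames, so frame 531 lies in block 0 (frames 0–17981) with 531 frames into that block.
The block's first minute is 1800 frames and the rest 1798 each; 531 frames reaches minute 0, so 0 × 18 + 0 × 2 = 0 labels have been skipped so far.
Adding those back, label number 531 + 0 = 531 at 30 labels/s is 17 s + 21 f = 0 h 0 min 17 s frame 21, i.e. 00:00:17;21.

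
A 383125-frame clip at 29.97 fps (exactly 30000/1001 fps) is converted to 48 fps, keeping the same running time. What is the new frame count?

Target frames = source frames × (target rate / source rate) = 383125 × (48)/(30000/1001) = 383125 × 1001/625 = 613613.

613613 frames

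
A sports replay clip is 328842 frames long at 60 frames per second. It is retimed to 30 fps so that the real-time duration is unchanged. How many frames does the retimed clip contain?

164421 frames

Target frames = source frames × (target rate / source rate) = 328842 × (30)/(60) = 328842 × 1/2 = 164421.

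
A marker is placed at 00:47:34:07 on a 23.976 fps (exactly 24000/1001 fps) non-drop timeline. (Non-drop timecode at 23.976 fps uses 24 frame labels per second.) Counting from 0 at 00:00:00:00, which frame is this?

68503

Total seconds to the label: (0 × 3600 + 47 × 60 + 34) = 2854.
Frame index = 2854 × 24 + 7 = 68503.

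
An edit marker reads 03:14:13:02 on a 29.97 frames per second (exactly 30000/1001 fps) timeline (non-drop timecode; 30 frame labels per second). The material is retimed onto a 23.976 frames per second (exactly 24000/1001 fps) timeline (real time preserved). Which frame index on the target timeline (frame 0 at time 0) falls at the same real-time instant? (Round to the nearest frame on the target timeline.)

Source frame index: (3×3600 + 14×60 + 13) × 30 + 2 = 349592.
Real time: 349592 / (30000/1001) = 43742699/3750 s.
Target frame: (43742699/3750) × (24000/1001) = 1398368/5 ≈ 279673.600 → 279674.

frame 279674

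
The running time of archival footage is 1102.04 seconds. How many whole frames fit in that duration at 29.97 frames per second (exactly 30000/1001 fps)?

33028 frames

Frames = 1102.04 × 30000/1001 = 33061200/1001 ≈ 33028.1718.
Complete frames: 33028.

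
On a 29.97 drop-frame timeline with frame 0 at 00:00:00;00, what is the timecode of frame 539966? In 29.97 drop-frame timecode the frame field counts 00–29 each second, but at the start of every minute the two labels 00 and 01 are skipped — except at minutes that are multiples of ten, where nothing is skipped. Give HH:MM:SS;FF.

05:00:16;26

Each 10-minute DF block holds 10 × 60 × 30 − 9 × 2 = 17982 frames. 539966 ÷ 17982 → 30 full blocks, remainder 506.
Within the partial block the first minute is 1800 frames and each further minute 1798, so 0 further minute boundaries passed. Total skipped labels = 18 × 30 + 2 × 0 = 540.
Non-drop label index = 539966 + 540 = 540506; at 30 labels/s that is 05:00:16:26, i.e. DF 05:00:16;26.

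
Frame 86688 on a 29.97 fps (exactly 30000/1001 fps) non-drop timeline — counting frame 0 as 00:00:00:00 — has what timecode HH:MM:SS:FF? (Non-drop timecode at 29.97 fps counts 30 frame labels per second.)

00:48:09:18

86688 ÷ 30 = 2889 full seconds, remainder 18 frames.
2889 s = 0 h 48 min 9 s.
Timecode: 00:48:09:18.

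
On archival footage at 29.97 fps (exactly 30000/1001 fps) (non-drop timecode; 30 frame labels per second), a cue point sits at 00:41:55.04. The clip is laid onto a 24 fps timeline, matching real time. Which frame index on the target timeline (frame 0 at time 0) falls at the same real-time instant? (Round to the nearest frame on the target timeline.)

frame 60424

Source frame index: (0×3600 + 41×60 + 55) × 30 + 4 = 75454.
Real time: 75454 / (30000/1001) = 37764727/15000 s.
Target frame: (37764727/15000) × (24) = 37764727/625 ≈ 60423.563 → 60424.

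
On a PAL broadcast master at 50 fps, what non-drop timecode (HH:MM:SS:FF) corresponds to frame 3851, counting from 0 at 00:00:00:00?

3851 ÷ 50 = 77 full seconds, remainder 1 frame.
77 s = 0 h 1 min 17 s.
Timecode: 00:01:17:01.

00:01:17:01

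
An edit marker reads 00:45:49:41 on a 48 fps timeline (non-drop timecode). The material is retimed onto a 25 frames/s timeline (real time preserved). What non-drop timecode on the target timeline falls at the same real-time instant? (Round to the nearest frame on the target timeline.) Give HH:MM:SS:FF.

00:45:49:21

Source frame index: (0×3600 + 45×60 + 49) × 48 + 41 = 131993.
Real time: 131993 / (48) = 131993/48 s.
Target frame: (131993/48) × (25) = 3299825/48 ≈ 68746.354 → 68746.
At 25 labels/s: frame 68746 → 00:45:49:21.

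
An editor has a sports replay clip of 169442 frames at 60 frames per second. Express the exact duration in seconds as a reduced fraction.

Running time = 169442 ÷ (60) = 169442 × 1/60 = 84721/30 s.

84721/30 seconds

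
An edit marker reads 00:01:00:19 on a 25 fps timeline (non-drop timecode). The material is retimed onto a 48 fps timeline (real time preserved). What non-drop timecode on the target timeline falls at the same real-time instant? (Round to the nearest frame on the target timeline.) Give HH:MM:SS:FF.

Source frame index: (0×3600 + 1×60 + 0) × 25 + 19 = 1519.
Real time: 1519 / (25) = 1519/25 s.
Target frame: (1519/25) × (48) = 72912/25 ≈ 2916.480 → 2916.
At 48 labels/s: frame 2916 → 00:01:00:36.

00:01:00:36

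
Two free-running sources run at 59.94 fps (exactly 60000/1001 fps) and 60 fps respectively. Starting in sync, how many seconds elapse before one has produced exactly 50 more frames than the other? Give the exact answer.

5005/6 seconds

The gap grows by |60 − 60000/1001| = 60/1001 frames per second.
Time for a 50-frame gap: 50 ÷ (60/1001) = 5005/6 s.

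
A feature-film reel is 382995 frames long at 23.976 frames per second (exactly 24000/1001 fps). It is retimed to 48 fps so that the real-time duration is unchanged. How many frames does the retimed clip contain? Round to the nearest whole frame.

766756 frames

Frames at target rate = 382995 × (48) / (24000/1001) = 76675599/100 ≈ 766755.990.
Nearest whole frame: 766756.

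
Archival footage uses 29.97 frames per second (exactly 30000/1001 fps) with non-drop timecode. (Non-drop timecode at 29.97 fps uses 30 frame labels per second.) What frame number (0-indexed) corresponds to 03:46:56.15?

Total seconds to the label: (3 × 3600 + 46 × 60 + 56) = 13616.
Frame index = 13616 × 30 + 15 = 408495.

408495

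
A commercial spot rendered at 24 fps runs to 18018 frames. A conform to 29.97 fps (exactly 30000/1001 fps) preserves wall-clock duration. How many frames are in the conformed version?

Target frames = source frames × (target rate / source rate) = 18018 × (30000/1001)/(24) = 18018 × 1250/1001 = 22500.

22500 frames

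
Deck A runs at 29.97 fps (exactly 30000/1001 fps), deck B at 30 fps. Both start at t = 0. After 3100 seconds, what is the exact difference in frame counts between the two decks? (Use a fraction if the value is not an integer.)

93000/1001 frames

A emits 30000/1001 × 3100 = 93000000/1001 frames; B emits 30 × 3100 = 93000.
Difference = 93000/1001 frames (≈ 92.9071); B is ahead of A.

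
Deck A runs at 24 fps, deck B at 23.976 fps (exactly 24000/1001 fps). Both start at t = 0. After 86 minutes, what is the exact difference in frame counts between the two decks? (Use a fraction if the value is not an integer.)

123840/1001 frames

86 min = 5160 s.
A emits 24 × 5160 = 123840 frames; B emits 24000/1001 × 5160 = 123840000/1001.
Difference = 123840/1001 frames (≈ 123.7163); B is behind A.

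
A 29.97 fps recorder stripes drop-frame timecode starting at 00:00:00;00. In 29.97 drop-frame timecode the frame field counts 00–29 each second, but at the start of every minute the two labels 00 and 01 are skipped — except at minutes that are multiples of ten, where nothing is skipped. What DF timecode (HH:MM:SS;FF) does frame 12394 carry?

00:06:53;16

Ten DF minutes hold 17982 frames, so frame 12394 lies in block 0 (frames 0–17981) with 12394 frames into that block.
The block's first minute is 1800 frames and the rest 1798 each; 12394 frames reaches minute 6, so 0 × 18 + 6 × 2 = 12 labels have been skipped so far.
Adding those back, label number 12394 + 12 = 12406 at 30 labels/s is 413 s + 16 f = 0 h 6 min 53 s frame 16, i.e. 00:06:53;16.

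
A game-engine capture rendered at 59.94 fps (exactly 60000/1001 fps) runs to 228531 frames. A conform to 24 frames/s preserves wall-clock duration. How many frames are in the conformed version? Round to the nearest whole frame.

91504 frames

Frames at target rate = 228531 × (24) / (60000/1001) = 228759531/2500 ≈ 91503.812.
Nearest whole frame: 91504.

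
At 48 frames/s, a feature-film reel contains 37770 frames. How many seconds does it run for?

Running time = 37770 / (48) = 786.875 s.

786.875 seconds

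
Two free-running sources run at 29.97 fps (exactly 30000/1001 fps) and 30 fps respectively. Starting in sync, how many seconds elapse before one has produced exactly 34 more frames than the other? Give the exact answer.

17017/15 seconds

The gap grows by |30 − 30000/1001| = 30/1001 frames per second.
Time for a 34-frame gap: 34 ÷ (30/1001) = 17017/15 s.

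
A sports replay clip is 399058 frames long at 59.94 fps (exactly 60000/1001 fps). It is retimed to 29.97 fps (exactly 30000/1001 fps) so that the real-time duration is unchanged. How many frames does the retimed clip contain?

Target frames = source frames × (target rate / source rate) = 399058 × (30000/1001)/(60000/1001) = 399058 × 1/2 = 199529.

199529 frames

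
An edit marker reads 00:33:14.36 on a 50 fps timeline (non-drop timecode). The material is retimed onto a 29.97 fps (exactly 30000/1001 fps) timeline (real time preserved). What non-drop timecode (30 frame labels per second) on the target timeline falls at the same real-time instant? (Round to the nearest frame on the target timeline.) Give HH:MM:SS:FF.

Source frame index: (0×3600 + 33×60 + 14) × 50 + 36 = 99736.
Real time: 99736 / (50) = 49868/25 s.
Target frame: (49868/25) × (30000/1001) = 657600/11 ≈ 59781.818 → 59782.
At 30 labels/s: frame 59782 → 00:33:12:22.

00:33:12:22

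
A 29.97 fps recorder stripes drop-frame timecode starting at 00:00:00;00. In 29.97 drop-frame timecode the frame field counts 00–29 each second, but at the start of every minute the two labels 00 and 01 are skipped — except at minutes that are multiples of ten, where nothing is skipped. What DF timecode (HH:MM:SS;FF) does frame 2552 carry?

Ten DF minutes hold 17982 frames, so frame 2552 lies in block 0 (frames 0–17981) with 2552 frames into that block.
The block's first minute is 1800 frames and the rest 1798 each; 2552 frames reaches minute 1, so 0 × 18 + 1 × 2 = 2 labels have been skipped so far.
Adding those back, label number 2552 + 2 = 2554 at 30 labels/s is 85 s + 4 f = 0 h 1 min 25 s frame 4, i.e. 00:01:25;04.

00:01:25;04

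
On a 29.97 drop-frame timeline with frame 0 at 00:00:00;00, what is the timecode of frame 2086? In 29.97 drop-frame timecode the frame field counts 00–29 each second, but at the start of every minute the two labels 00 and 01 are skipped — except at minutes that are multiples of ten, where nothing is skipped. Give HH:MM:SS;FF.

Ten DF minutes hold 17982 frames, so frame 2086 lies in block 0 (frames 0–17981) with 2086 frames into that block.
The block's first minute is 1800 frames and the rest 1798 each; 2086 frames reaches minute 1, so 0 × 18 + 1 × 2 = 2 labels have been skipped so far.
Adding those back, label number 2086 + 2 = 2088 at 30 labels/s is 69 s + 18 f = 0 h 1 min 9 s frame 18, i.e. 00:01:09;18.

00:01:09;18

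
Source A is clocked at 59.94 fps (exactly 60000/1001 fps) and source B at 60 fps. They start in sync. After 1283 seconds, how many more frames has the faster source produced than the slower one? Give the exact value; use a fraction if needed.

A emits 60000/1001 × 1283 = 76980000/1001 frames; B emits 60 × 1283 = 76980.
Difference = 76980/1001 frames (≈ 76.9031); B is ahead of A.

76980/1001 frames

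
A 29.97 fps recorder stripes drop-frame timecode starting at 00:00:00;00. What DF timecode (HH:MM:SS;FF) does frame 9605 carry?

00:05:20;15

Each 10-minute DF block holds 10 × 60 × 30 − 9 × 2 = 17982 frames. 9605 ÷ 17982 → 0 full blocks, remainder 9605.
Within the partial block the first minute is 1800 frames and each further minute 1798, so 5 further minute boundaries passed. Total skipped labels = 18 × 0 + 2 × 5 = 10.
Non-drop label index = 9605 + 10 = 9615; at 30 labels/s that is 00:05:20:15, i.e. DF 00:05:20;15.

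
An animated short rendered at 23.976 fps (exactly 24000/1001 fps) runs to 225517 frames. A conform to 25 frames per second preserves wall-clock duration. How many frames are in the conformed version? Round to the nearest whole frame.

235148 frames

Frames at target rate = 225517 × (25) / (24000/1001) = 225742517/960 ≈ 235148.455.
Nearest whole frame: 235148.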